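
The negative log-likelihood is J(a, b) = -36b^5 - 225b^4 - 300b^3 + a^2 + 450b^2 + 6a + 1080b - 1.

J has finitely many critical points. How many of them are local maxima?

0

J separates as a function of a plus a function of b, so ∇J=0 decouples.
∂J/∂a = 2(a + 3) = 0 at a ∈ {-3}; ∂J/∂b = -180(b - 1)(b + 1)(b + 2)(b + 3) = 0 at b ∈ {-3, -2, -1, 1}.
The Hessian is diagonal: diag(J_aa, J_bb). Second derivatives: J_aa(-3)=2; J_bb(-3)=1440, J_bb(-2)=-540, J_bb(-1)=720, J_bb(1)=-4320.
Local maxima occur where both diagonal entries negative: none. Count: 0.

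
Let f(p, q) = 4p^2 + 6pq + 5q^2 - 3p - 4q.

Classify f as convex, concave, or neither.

convex

f is quadratic, so its Hessian is the constant matrix H = [[8, 6], [6, 10]].
det(H) = 44, tr(H) = 18.
det(H) > 0 and tr(H) > 0, so H is positive definite everywhere: convex.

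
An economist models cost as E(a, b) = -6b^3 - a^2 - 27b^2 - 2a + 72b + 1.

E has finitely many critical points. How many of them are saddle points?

1

E separates as a function of a plus a function of b, so ∇E=0 decouples.
∂E/∂a = -2(a + 1) = 0 at a ∈ {-1}; ∂E/∂b = -18(b - 1)(b + 4) = 0 at b ∈ {-4, 1}.
The Hessian is diagonal: diag(E_aa, E_bb). Second derivatives: E_aa(-1)=-2; E_bb(-4)=90, E_bb(1)=-90.
Saddle points occur where the two diagonal entries have opposite signs: (-1, -4). Count: 1.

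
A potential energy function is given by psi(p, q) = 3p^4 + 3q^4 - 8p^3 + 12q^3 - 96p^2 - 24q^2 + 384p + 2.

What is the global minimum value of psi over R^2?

-2174

psi(p,q) separates as A(p) + B(q) + 2, so its minimum is min A + min B + 2.
A'(p) = 12(p - 4)(p - 2)(p + 4) vanishes at p ∈ {-4, 2, 4}; B'(q) = 12q(q - 1)(q + 4) vanishes at q ∈ {-4, 0, 1}.
Local minima of A (where A''>0): A(-4)=-1792, A(4)=256. Local minima of B: B(-4)=-384, B(1)=-9.
So the global minimum of psi is A(-4) + B(-4) + 2 = -1792 − 384 + 2 = -2174, attained at (-4, -4).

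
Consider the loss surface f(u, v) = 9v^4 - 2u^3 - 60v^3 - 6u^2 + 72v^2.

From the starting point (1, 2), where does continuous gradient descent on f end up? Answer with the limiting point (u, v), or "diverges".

diverges

f is separable, so gradient descent decouples: u follows -∂f/∂u, v follows -∂f/∂v.
∂f/∂u = -6u(u + 2); at u=1 this is -18, so u increases.
∂f/∂v = 36v(v - 4)(v - 1); at v=2 this is -144, so v increases.
The u-coordinate has no critical point in that direction and runs off to infinity.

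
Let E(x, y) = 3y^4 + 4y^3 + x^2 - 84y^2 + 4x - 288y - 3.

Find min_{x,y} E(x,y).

-1479

E(x,y) separates as P(x) + Q(y) − 3, so its minimum is min P + min Q − 3.
P'(x) = 2x + 4 vanishes at x ∈ {-2}; Q'(y) = 12(y - 4)(y + 2)(y + 3) vanishes at y ∈ {-3, -2, 4}.
Local minima of P (where P''>0): P(-2)=-4. Local minima of Q: Q(-3)=243, Q(4)=-1472.
So the global minimum of E is P(-2) + Q(4) − 3 = -4 − 1472 − 3 = -1479, attained at (-2, 4).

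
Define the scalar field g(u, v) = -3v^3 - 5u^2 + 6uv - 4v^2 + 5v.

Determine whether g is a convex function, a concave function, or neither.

neither

The term -3v^3 is cubic, so the Hessian is not constant.
∂²g/∂v² = -18v - 8, which takes both signs as v varies (negative for sufficiently large v). A diagonal entry of the Hessian changing sign means the Hessian is neither positive- nor negative-semidefinite on all of R^2.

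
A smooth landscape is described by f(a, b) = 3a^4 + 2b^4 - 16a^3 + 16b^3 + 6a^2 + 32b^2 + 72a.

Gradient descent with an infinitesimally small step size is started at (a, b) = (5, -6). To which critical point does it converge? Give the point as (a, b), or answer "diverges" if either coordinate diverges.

(3, -4)

f is separable, so gradient descent decouples: a follows -∂f/∂a, b follows -∂f/∂b.
∂f/∂a = 12(a - 3)(a - 2)(a + 1); at a=5 this is 432, so a decreases.
∂f/∂b = 8b(b + 2)(b + 4); at b=-6 this is -384, so b increases.
a converges to its nearest critical value 3 (a local min of the a-part); b converges to -4. The iterate converges to (3, -4).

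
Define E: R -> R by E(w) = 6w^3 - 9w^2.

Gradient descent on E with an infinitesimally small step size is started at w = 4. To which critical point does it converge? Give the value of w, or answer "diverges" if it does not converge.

1

E'(w) = 18w(w - 1), so E'(4) = 216.
Gradient descent moves in the -E' direction, i.e. w is decreasing.
The nearest critical point in that direction is w = 1, where E'' = 18 > 0 (a local minimum). The iterate converges there.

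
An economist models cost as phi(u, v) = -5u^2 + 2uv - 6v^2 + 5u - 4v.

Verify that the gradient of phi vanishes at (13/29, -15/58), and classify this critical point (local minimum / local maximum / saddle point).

local maximum

∇phi = (-10u + 2v + 5, 2u - 12v - 4); substituting (13/29, -15/58) gives ∇phi = (0, 0), so (13/29, -15/58) is indeed a critical point.
The Hessian of phi is constant: H = [[-10, 2], [2, -12]].
det(H) = (-10)·(-12) − 2² = 116.
det(H) > 0 and tr(H) = -22 < 0, so H is negative definite and the point is a local maximum.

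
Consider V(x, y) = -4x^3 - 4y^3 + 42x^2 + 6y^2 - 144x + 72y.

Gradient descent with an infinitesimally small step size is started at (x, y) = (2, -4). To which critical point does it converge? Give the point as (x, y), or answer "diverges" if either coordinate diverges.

(3, -2)

V is separable, so gradient descent decouples: x follows -∂V/∂x, y follows -∂V/∂y.
∂V/∂x = -12(x - 4)(x - 3); at x=2 this is -24, so x increases.
∂V/∂y = -12(y - 3)(y + 2); at y=-4 this is -168, so y increases.
x converges to its nearest critical value 3 (a local min of the x-part); y converges to -2. The iterate converges to (3, -2).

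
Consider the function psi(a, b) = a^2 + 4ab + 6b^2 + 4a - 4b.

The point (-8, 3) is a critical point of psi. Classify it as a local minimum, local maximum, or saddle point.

The Hessian of psi is constant: H = [[2, 4], [4, 12]].
det(H) = 2·12 − 4² = 8.
det(H) > 0 and tr(H) = 14 > 0, so H is positive definite and the point is a local minimum.

local minimum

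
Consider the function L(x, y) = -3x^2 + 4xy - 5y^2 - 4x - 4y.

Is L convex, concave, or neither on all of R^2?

concave

L is quadratic, so its Hessian is the constant matrix H = [[-6, 4], [4, -10]].
det(H) = 44, tr(H) = -16.
det(H) > 0 and tr(H) < 0, so H is negative definite everywhere: concave.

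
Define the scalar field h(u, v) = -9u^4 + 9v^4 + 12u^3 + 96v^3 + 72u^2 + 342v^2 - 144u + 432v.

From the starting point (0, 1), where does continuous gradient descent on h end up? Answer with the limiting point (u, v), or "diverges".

h is separable, so gradient descent decouples: u follows -∂h/∂u, v follows -∂h/∂v.
∂h/∂u = -36(u - 2)(u - 1)(u + 2); at u=0 this is -144, so u increases.
∂h/∂v = 36(v + 1)(v + 3)(v + 4); at v=1 this is 1440, so v decreases.
u converges to its nearest critical value 1 (a local min of the u-part); v converges to -1. The iterate converges to (1, -1).

(1, -1)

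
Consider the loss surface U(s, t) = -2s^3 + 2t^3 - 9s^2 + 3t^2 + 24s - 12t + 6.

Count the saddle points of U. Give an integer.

2

U separates as a function of s plus a function of t, so ∇U=0 decouples.
∂U/∂s = -6(s - 1)(s + 4) = 0 at s ∈ {-4, 1}; ∂U/∂t = 6(t - 1)(t + 2) = 0 at t ∈ {-2, 1}.
The Hessian is diagonal: diag(U_ss, U_tt). Second derivatives: U_ss(-4)=30, U_ss(1)=-30; U_tt(-2)=-18, U_tt(1)=18.
Saddle points occur where the two diagonal entries have opposite signs: (-4, -2), (1, 1). Count: 2.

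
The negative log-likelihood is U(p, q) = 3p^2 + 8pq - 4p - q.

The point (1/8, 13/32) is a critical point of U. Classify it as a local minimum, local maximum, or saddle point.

The Hessian of U is constant: H = [[6, 8], [8, 0]].
det(H) = 6·0 − 8² = -64.
Since det(H) < 0, H is indefinite and the critical point is a saddle point.

saddle point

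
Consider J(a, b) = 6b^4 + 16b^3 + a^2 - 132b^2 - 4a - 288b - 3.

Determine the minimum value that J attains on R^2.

J(a,b) separates as P(a) + Q(b) − 3, so its minimum is min P + min Q − 3.
P'(a) = 2a - 4 vanishes at a ∈ {2}; Q'(b) = 24(b - 3)(b + 1)(b + 4) vanishes at b ∈ {-4, -1, 3}.
Local minima of P (where P''>0): P(2)=-4. Local minima of Q: Q(-4)=-448, Q(3)=-1134.
So the global minimum of J is P(2) + Q(3) − 3 = -4 − 1134 − 3 = -1141, attained at (2, 3).

-1141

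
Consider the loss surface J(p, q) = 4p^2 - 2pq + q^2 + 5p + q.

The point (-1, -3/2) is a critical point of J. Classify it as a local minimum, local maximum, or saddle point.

local minimum

The Hessian of J is constant: H = [[8, -2], [-2, 2]].
det(H) = 8·2 − (-2)² = 12.
det(H) > 0 and tr(H) = 10 > 0, so H is positive definite and the point is a local minimum.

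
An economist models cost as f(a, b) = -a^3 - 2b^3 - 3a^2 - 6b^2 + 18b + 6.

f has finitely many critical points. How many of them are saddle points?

2

f separates as a function of a plus a function of b, so ∇f=0 decouples.
∂f/∂a = -3a(a + 2) = 0 at a ∈ {-2, 0}; ∂f/∂b = -6(b - 1)(b + 3) = 0 at b ∈ {-3, 1}.
The Hessian is diagonal: diag(f_aa, f_bb). Second derivatives: f_aa(-2)=6, f_aa(0)=-6; f_bb(-3)=24, f_bb(1)=-24.
Saddle points occur where the two diagonal entries have opposite signs: (-2, 1), (0, -3). Count: 2.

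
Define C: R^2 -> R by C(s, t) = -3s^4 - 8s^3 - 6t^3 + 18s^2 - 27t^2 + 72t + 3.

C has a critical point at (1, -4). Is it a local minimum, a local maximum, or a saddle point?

The mixed partial ∂²C/∂s∂t is 0, so the Hessian at any point is diag(C_ss, C_tt) = diag(12(-3s^2 - 4s + 3), -18(2t + 3)).
At (1, -4): H = diag(-48, 90).
The eigenvalues have opposite signs, so H is indefinite: a saddle point.

saddle point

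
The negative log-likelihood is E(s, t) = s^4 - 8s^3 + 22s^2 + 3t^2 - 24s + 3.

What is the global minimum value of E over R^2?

-6

E(s,t) separates as P(s) + Q(t) + 3, so its minimum is min P + min Q + 3.
P'(s) = 4(s - 3)(s - 2)(s - 1) vanishes at s ∈ {1, 2, 3}; Q'(t) = 6t vanishes at t ∈ {0}.
Local minima of P (where P''>0): P(1)=-9, P(3)=-9. Local minima of Q: Q(0)=0.
So the global minimum of E is P(1) + Q(0) + 3 = -9 + 0 + 3 = -6, attained at (1, 0).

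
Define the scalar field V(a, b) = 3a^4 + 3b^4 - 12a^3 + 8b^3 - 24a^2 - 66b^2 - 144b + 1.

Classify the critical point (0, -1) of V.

local maximum

The mixed partial ∂²V/∂a∂b is 0, so the Hessian at any point is diag(V_aa, V_bb) = diag(12(3a^2 - 6a - 4), 12(3b^2 + 4b - 11)).
At (0, -1): H = diag(-48, -144).
Both eigenvalues are negative, so H is negative definite: a local maximum.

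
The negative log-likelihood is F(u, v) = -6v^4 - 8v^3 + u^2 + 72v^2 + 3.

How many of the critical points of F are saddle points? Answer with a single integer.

2

F separates as a function of u plus a function of v, so ∇F=0 decouples.
∂F/∂u = 2u = 0 at u ∈ {0}; ∂F/∂v = -24v(v - 2)(v + 3) = 0 at v ∈ {-3, 0, 2}.
The Hessian is diagonal: diag(F_uu, F_vv). Second derivatives: F_uu(0)=2; F_vv(-3)=-360, F_vv(0)=144, F_vv(2)=-240.
Saddle points occur where the two diagonal entries have opposite signs: (0, -3), (0, 2). Count: 2.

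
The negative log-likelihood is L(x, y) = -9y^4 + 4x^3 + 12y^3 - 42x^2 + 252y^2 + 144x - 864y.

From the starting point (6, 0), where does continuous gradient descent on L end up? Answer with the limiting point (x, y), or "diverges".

L is separable, so gradient descent decouples: x follows -∂L/∂x, y follows -∂L/∂y.
∂L/∂x = 12(x - 4)(x - 3); at x=6 this is 72, so x decreases.
∂L/∂y = -36(y - 3)(y - 2)(y + 4); at y=0 this is -864, so y increases.
x converges to its nearest critical value 4 (a local min of the x-part); y converges to 2. The iterate converges to (4, 2).

(4, 2)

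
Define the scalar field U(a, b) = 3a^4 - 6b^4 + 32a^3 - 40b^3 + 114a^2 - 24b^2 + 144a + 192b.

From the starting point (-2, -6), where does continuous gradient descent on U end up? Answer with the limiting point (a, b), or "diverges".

U is separable, so gradient descent decouples: a follows -∂U/∂a, b follows -∂U/∂b.
∂U/∂a = 12(a + 1)(a + 3)(a + 4); at a=-2 this is -24, so a increases.
∂U/∂b = -24(b - 1)(b + 2)(b + 4); at b=-6 this is 1344, so b decreases.
The b-coordinate has no critical point in that direction and runs off to infinity.

diverges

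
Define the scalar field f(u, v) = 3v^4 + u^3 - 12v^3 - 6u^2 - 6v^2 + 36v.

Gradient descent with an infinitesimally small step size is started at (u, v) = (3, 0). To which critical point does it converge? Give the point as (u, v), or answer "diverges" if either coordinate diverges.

(4, -1)

f is separable, so gradient descent decouples: u follows -∂f/∂u, v follows -∂f/∂v.
∂f/∂u = 3u(u - 4); at u=3 this is -9, so u increases.
∂f/∂v = 12(v - 3)(v - 1)(v + 1); at v=0 this is 36, so v decreases.
u converges to its nearest critical value 4 (a local min of the u-part); v converges to -1. The iterate converges to (4, -1).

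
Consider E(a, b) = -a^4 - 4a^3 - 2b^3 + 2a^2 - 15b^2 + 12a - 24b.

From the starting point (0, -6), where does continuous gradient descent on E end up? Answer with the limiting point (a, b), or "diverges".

E is separable, so gradient descent decouples: a follows -∂E/∂a, b follows -∂E/∂b.
∂E/∂a = -4(a - 1)(a + 1)(a + 3); at a=0 this is 12, so a decreases.
∂E/∂b = -6(b + 1)(b + 4); at b=-6 this is -60, so b increases.
a converges to its nearest critical value -1 (a local min of the a-part); b converges to -4. The iterate converges to (-1, -4).

(-1, -4)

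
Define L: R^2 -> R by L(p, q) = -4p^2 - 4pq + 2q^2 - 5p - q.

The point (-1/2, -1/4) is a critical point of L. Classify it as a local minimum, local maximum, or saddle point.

The Hessian of L is constant: H = [[-8, -4], [-4, 4]].
det(H) = (-8)·4 − (-4)² = -48.
Since det(H) < 0, H is indefinite and the critical point is a saddle point.

saddle point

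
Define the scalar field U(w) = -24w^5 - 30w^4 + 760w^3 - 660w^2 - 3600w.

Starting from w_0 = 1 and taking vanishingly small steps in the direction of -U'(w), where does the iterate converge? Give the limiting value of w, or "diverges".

U'(w) = -120(w - 3)(w - 2)(w + 1)(w + 5), so U'(1) = -2880.
Gradient descent moves in the -U' direction, i.e. w is increasing.
The nearest critical point in that direction is w = 2, where U'' = 2520 > 0 (a local minimum). The iterate converges there.

2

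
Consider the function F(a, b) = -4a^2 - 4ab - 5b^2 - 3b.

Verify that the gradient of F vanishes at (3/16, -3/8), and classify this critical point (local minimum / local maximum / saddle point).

∇F = (-8a - 4b, -4a - 10b - 3); substituting (3/16, -3/8) gives ∇F = (0, 0), so (3/16, -3/8) is indeed a critical point.
The Hessian of F is constant: H = [[-8, -4], [-4, -10]].
det(H) = (-8)·(-10) − (-4)² = 64.
det(H) > 0 and tr(H) = -18 < 0, so H is negative definite and the point is a local maximum.

local maximum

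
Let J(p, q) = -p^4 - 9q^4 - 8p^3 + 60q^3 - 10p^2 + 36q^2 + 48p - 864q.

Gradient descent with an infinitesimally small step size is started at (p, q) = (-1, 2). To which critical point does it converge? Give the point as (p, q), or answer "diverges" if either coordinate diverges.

J is separable, so gradient descent decouples: p follows -∂J/∂p, q follows -∂J/∂q.
∂J/∂p = -4(p - 1)(p + 3)(p + 4); at p=-1 this is 48, so p decreases.
∂J/∂q = -36(q - 4)(q - 3)(q + 2); at q=2 this is -288, so q increases.
p converges to its nearest critical value -3 (a local min of the p-part); q converges to 3. The iterate converges to (-3, 3).

(-3, 3)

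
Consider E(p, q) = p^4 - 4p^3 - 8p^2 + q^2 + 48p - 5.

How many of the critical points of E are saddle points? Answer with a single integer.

E separates as a function of p plus a function of q, so ∇E=0 decouples.
∂E/∂p = 4(p - 3)(p - 2)(p + 2) = 0 at p ∈ {-2, 2, 3}; ∂E/∂q = 2q = 0 at q ∈ {0}.
The Hessian is diagonal: diag(E_pp, E_qq). Second derivatives: E_pp(-2)=80, E_pp(2)=-16, E_pp(3)=20; E_qq(0)=2.
Saddle points occur where the two diagonal entries have opposite signs: (2, 0). Count: 1.

1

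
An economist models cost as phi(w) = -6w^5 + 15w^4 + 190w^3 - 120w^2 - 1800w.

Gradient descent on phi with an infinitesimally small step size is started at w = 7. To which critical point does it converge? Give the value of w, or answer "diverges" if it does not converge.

phi'(w) = -30(w - 5)(w - 2)(w + 2)(w + 3), so phi'(7) = -27000.
Gradient descent moves in the -phi' direction, i.e. w is increasing.
There is no critical point above w=7, and phi' keeps the same sign, so the iterate runs off to +∞.

diverges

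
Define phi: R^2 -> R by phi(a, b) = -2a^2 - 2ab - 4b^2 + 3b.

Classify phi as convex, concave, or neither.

phi is quadratic, so its Hessian is the constant matrix H = [[-4, -2], [-2, -8]].
det(H) = 28, tr(H) = -12.
det(H) > 0 and tr(H) < 0, so H is negative definite everywhere: concave.

concave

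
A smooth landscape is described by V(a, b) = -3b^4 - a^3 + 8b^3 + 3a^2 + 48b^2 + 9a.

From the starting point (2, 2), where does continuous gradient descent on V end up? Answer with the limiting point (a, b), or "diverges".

V is separable, so gradient descent decouples: a follows -∂V/∂a, b follows -∂V/∂b.
∂V/∂a = -3(a - 3)(a + 1); at a=2 this is 9, so a decreases.
∂V/∂b = -12b(b - 4)(b + 2); at b=2 this is 192, so b decreases.
a converges to its nearest critical value -1 (a local min of the a-part); b converges to 0. The iterate converges to (-1, 0).

(-1, 0)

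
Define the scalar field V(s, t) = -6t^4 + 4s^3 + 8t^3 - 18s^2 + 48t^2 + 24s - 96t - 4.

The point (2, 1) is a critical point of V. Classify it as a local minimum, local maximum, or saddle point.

local minimum

The mixed partial ∂²V/∂s∂t is 0, so the Hessian at any point is diag(V_ss, V_tt) = diag(12(2s - 3), 24(-3t^2 + 2t + 4)).
At (2, 1): H = diag(12, 72).
Both eigenvalues are positive, so H is positive definite: a local minimum.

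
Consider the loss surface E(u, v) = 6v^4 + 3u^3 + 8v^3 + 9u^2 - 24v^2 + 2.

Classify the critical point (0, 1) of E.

The mixed partial ∂²E/∂u∂v is 0, so the Hessian at any point is diag(E_uu, E_vv) = diag(18(u + 1), 24(3v^2 + 2v - 2)).
At (0, 1): H = diag(18, 72).
Both eigenvalues are positive, so H is positive definite: a local minimum.

local minimum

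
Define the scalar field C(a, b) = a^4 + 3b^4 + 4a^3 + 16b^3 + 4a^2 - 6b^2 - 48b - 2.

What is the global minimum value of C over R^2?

-162

C(a,b) separates as P(a) + Q(b) − 2, so its minimum is min P + min Q − 2.
P'(a) = 4a(a + 1)(a + 2) vanishes at a ∈ {-2, -1, 0}; Q'(b) = 12(b - 1)(b + 1)(b + 4) vanishes at b ∈ {-4, -1, 1}.
Local minima of P (where P''>0): P(-2)=0, P(0)=0. Local minima of Q: Q(-4)=-160, Q(1)=-35.
So the global minimum of C is P(-2) + Q(-4) − 2 = 0 − 160 − 2 = -162, attained at (-2, -4).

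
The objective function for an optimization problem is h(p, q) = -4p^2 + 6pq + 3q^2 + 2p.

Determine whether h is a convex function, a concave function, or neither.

neither

h is quadratic, so its Hessian is the constant matrix H = [[-8, 6], [6, 6]].
det(H) = -84, tr(H) = -2.
det(H) < 0, so H is indefinite: neither convex nor concave.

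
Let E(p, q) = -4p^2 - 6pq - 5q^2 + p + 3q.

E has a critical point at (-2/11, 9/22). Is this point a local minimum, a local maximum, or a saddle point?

local maximum

The Hessian of E is constant: H = [[-8, -6], [-6, -10]].
det(H) = (-8)·(-10) − (-6)² = 44.
det(H) > 0 and tr(H) = -18 < 0, so H is negative definite and the point is a local maximum.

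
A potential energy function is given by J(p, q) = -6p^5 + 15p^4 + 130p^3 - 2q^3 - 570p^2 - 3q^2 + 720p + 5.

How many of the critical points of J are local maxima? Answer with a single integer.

J separates as a function of p plus a function of q, so ∇J=0 decouples.
∂J/∂p = -30(p - 3)(p - 2)(p - 1)(p + 4) = 0 at p ∈ {-4, 1, 2, 3}; ∂J/∂q = -6q(q + 1) = 0 at q ∈ {-1, 0}.
The Hessian is diagonal: diag(J_pp, J_qq). Second derivatives: J_pp(-4)=6300, J_pp(1)=-300, J_pp(2)=180, J_pp(3)=-420; J_qq(-1)=6, J_qq(0)=-6.
Local maxima occur where both diagonal entries negative: (1, 0), (3, 0). Count: 2.

2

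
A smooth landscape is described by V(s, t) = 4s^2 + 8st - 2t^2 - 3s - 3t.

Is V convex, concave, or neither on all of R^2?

V is quadratic, so its Hessian is the constant matrix H = [[8, 8], [8, -4]].
det(H) = -96, tr(H) = 4.
det(H) < 0, so H is indefinite: neither convex nor concave.

neither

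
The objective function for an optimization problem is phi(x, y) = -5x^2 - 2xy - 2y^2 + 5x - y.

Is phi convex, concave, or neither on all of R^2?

concave

phi is quadratic, so its Hessian is the constant matrix H = [[-10, -2], [-2, -4]].
det(H) = 36, tr(H) = -14.
det(H) > 0 and tr(H) < 0, so H is negative definite everywhere: concave.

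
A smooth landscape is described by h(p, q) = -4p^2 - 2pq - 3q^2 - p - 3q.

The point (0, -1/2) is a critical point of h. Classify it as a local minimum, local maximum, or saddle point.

The Hessian of h is constant: H = [[-8, -2], [-2, -6]].
det(H) = (-8)·(-6) − (-2)² = 44.
det(H) > 0 and tr(H) = -14 < 0, so H is negative definite and the point is a local maximum.

local maximum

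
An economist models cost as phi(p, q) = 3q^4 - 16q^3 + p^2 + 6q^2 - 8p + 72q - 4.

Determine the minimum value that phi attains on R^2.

phi(p,q) separates as A(p) + B(q) − 4, so its minimum is min A + min B − 4.
A'(p) = 2p - 8 vanishes at p ∈ {4}; B'(q) = 12(q - 3)(q - 2)(q + 1) vanishes at q ∈ {-1, 2, 3}.
Local minima of A (where A''>0): A(4)=-16. Local minima of B: B(-1)=-47, B(3)=81.
So the global minimum of phi is A(4) + B(-1) − 4 = -16 − 47 − 4 = -67, attained at (4, -1).

-67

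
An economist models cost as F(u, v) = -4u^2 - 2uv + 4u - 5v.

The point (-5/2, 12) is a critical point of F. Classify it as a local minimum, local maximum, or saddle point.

saddle point

The Hessian of F is constant: H = [[-8, -2], [-2, 0]].
det(H) = (-8)·0 − (-2)² = -4.
Since det(H) < 0, H is indefinite and the critical point is a saddle point.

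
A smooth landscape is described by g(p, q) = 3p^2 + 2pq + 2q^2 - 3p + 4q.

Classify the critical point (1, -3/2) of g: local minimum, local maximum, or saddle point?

local minimum

The Hessian of g is constant: H = [[6, 2], [2, 4]].
det(H) = 6·4 − 2² = 20.
det(H) > 0 and tr(H) = 10 > 0, so H is positive definite and the point is a local minimum.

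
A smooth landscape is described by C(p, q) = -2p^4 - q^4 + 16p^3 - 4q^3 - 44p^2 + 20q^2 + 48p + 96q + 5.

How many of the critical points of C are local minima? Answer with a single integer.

C separates as a function of p plus a function of q, so ∇C=0 decouples.
∂C/∂p = -8(p - 3)(p - 2)(p - 1) = 0 at p ∈ {1, 2, 3}; ∂C/∂q = -4(q - 3)(q + 2)(q + 4) = 0 at q ∈ {-4, -2, 3}.
The Hessian is diagonal: diag(C_pp, C_qq). Second derivatives: C_pp(1)=-16, C_pp(2)=8, C_pp(3)=-16; C_qq(-4)=-56, C_qq(-2)=40, C_qq(3)=-140.
Local minima occur where both diagonal entries positive: (2, -2). Count: 1.

1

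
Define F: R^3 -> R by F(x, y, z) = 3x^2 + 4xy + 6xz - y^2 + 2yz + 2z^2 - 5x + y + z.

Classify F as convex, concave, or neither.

neither

F is quadratic, so its Hessian is the constant matrix H = [[6, 4, 6], [4, -2, 2], [6, 2, 4]].
Leading principal minors: 6, -28, 32.
Neither pattern holds ⇒ H is indefinite ⇒ neither convex nor concave.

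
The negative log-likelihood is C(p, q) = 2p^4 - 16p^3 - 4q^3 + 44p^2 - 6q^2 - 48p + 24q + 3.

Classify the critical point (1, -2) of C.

The mixed partial ∂²C/∂p∂q is 0, so the Hessian at any point is diag(C_pp, C_qq) = diag(8(3p^2 - 12p + 11), -12(2q + 1)).
At (1, -2): H = diag(16, 36).
Both eigenvalues are positive, so H is positive definite: a local minimum.

local minimum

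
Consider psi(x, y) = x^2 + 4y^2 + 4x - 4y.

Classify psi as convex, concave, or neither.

convex

psi is quadratic, so its Hessian is the constant matrix H = [[2, 0], [0, 8]].
det(H) = 16, tr(H) = 10.
det(H) > 0 and tr(H) > 0, so H is positive definite everywhere: convex.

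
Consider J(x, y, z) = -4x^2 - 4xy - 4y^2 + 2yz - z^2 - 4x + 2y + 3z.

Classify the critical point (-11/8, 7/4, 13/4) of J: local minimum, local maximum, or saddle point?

local maximum

The Hessian is constant: H = [[-8, -4, 0], [-4, -8, 2], [0, 2, -2]].
Leading principal minors: Δ₁ = -8, Δ₂ = 48, Δ₃ = -64.
The minors alternate sign starting negative (−, +, −), so H is negative definite: a local maximum.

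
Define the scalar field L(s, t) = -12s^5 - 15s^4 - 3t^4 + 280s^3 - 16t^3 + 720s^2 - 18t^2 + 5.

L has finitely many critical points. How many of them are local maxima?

4

L separates as a function of s plus a function of t, so ∇L=0 decouples.
∂L/∂s = -60s(s - 4)(s + 2)(s + 3) = 0 at s ∈ {-3, -2, 0, 4}; ∂L/∂t = -12t(t + 1)(t + 3) = 0 at t ∈ {-3, -1, 0}.
The Hessian is diagonal: diag(L_ss, L_tt). Second derivatives: L_ss(-3)=1260, L_ss(-2)=-720, L_ss(0)=1440, L_ss(4)=-10080; L_tt(-3)=-72, L_tt(-1)=24, L_tt(0)=-36.
Local maxima occur where both diagonal entries negative: (-2, -3), (-2, 0), (4, -3), (4, 0). Count: 4.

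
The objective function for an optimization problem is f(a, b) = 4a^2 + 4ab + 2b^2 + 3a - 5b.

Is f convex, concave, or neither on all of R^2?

convex

f is quadratic, so its Hessian is the constant matrix H = [[8, 4], [4, 4]].
det(H) = 16, tr(H) = 12.
det(H) > 0 and tr(H) > 0, so H is positive definite everywhere: convex.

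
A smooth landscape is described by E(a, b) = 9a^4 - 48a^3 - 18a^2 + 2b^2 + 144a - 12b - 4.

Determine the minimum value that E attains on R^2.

-502

E(a,b) separates as P(a) + Q(b) − 4, so its minimum is min P + min Q − 4.
P'(a) = 36(a - 4)(a - 1)(a + 1) vanishes at a ∈ {-1, 1, 4}; Q'(b) = 4b - 12 vanishes at b ∈ {3}.
Local minima of P (where P''>0): P(-1)=-105, P(4)=-480. Local minima of Q: Q(3)=-18.
So the global minimum of E is P(4) + Q(3) − 4 = -480 − 18 − 4 = -502, attained at (4, 3).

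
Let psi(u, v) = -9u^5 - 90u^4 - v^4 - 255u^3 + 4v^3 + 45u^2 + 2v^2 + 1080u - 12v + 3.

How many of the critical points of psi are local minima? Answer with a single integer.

psi separates as a function of u plus a function of v, so ∇psi=0 decouples.
∂psi/∂u = -45(u - 1)(u + 2)(u + 3)(u + 4) = 0 at u ∈ {-4, -3, -2, 1}; ∂psi/∂v = -4(v - 3)(v - 1)(v + 1) = 0 at v ∈ {-1, 1, 3}.
The Hessian is diagonal: diag(psi_uu, psi_vv). Second derivatives: psi_uu(-4)=450, psi_uu(-3)=-180, psi_uu(-2)=270, psi_uu(1)=-2700; psi_vv(-1)=-32, psi_vv(1)=16, psi_vv(3)=-32.
Local minima occur where both diagonal entries positive: (-4, 1), (-2, 1). Count: 2.

2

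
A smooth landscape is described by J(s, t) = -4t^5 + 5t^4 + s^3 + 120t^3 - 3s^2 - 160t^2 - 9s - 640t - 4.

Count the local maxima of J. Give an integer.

2

J separates as a function of s plus a function of t, so ∇J=0 decouples.
∂J/∂s = 3(s - 3)(s + 1) = 0 at s ∈ {-1, 3}; ∂J/∂t = -20(t - 4)(t - 2)(t + 1)(t + 4) = 0 at t ∈ {-4, -1, 2, 4}.
The Hessian is diagonal: diag(J_ss, J_tt). Second derivatives: J_ss(-1)=-12, J_ss(3)=12; J_tt(-4)=2880, J_tt(-1)=-900, J_tt(2)=720, J_tt(4)=-1600.
Local maxima occur where both diagonal entries negative: (-1, -1), (-1, 4). Count: 2.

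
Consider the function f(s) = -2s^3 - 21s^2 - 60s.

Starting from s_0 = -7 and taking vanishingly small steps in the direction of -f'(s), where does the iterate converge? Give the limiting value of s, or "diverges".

-5

f'(s) = -6(s + 2)(s + 5), so f'(-7) = -60.
Gradient descent moves in the -f' direction, i.e. s is increasing.
The nearest critical point in that direction is s = -5, where f'' = 18 > 0 (a local minimum). The iterate converges there.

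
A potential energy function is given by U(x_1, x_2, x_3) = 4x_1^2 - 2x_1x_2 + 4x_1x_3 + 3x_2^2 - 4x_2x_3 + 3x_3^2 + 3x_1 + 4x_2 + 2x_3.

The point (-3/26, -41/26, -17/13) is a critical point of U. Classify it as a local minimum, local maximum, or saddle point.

local minimum

The Hessian is constant: H = [[8, -2, 4], [-2, 6, -4], [4, -4, 6]].
Leading principal minors: Δ₁ = 8, Δ₂ = 44, Δ₃ = 104.
All leading minors are positive, so H is positive definite: a local minimum.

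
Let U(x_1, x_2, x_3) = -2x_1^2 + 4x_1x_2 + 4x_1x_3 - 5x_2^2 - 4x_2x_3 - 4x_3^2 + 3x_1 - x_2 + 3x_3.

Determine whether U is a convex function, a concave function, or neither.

U is quadratic, so its Hessian is the constant matrix H = [[-4, 4, 4], [4, -10, -4], [4, -4, -8]].
Leading principal minors: -4, 24, -96.
Signs alternate −, +, − ⇒ H ≺ 0 ⇒ concave.

concave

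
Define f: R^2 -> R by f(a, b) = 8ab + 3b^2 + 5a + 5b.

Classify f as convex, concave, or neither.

neither

f is quadratic, so its Hessian is the constant matrix H = [[0, 8], [8, 6]].
det(H) = -64, tr(H) = 6.
det(H) < 0, so H is indefinite: neither convex nor concave.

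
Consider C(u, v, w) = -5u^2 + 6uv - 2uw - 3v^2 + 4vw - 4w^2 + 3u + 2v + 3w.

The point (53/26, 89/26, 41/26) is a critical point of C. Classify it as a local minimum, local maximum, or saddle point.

The Hessian is constant: H = [[-10, 6, -2], [6, -6, 4], [-2, 4, -8]].
Leading principal minors: Δ₁ = -10, Δ₂ = 24, Δ₃ = -104.
The minors alternate sign starting negative (−, +, −), so H is negative definite: a local maximum.

local maximum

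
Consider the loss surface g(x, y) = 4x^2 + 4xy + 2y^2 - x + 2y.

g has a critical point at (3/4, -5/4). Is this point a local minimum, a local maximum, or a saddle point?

local minimum

The Hessian of g is constant: H = [[8, 4], [4, 4]].
det(H) = 8·4 − 4² = 16.
det(H) > 0 and tr(H) = 12 > 0, so H is positive definite and the point is a local minimum.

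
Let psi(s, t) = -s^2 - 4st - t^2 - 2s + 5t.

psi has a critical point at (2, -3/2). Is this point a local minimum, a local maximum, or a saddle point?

saddle point

The Hessian of psi is constant: H = [[-2, -4], [-4, -2]].
det(H) = (-2)·(-2) − (-4)² = -12.
Since det(H) < 0, H is indefinite and the critical point is a saddle point.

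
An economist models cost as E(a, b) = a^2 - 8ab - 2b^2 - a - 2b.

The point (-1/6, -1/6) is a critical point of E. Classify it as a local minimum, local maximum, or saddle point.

The Hessian of E is constant: H = [[2, -8], [-8, -4]].
det(H) = 2·(-4) − (-8)² = -72.
Since det(H) < 0, H is indefinite and the critical point is a saddle point.

saddle point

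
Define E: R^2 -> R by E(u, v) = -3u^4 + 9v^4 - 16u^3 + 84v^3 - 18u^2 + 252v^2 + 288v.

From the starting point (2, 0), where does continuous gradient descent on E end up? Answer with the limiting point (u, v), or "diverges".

E is separable, so gradient descent decouples: u follows -∂E/∂u, v follows -∂E/∂v.
∂E/∂u = -12u(u + 1)(u + 3); at u=2 this is -360, so u increases.
∂E/∂v = 36(v + 1)(v + 2)(v + 4); at v=0 this is 288, so v decreases.
The u-coordinate has no critical point in that direction and runs off to infinity.

diverges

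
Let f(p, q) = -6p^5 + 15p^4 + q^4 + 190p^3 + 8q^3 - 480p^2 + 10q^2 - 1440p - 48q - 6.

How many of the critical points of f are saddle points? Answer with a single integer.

f separates as a function of p plus a function of q, so ∇f=0 decouples.
∂f/∂p = -30(p - 4)(p - 3)(p + 1)(p + 4) = 0 at p ∈ {-4, -1, 3, 4}; ∂f/∂q = 4(q - 1)(q + 3)(q + 4) = 0 at q ∈ {-4, -3, 1}.
The Hessian is diagonal: diag(f_pp, f_qq). Second derivatives: f_pp(-4)=5040, f_pp(-1)=-1800, f_pp(3)=840, f_pp(4)=-1200; f_qq(-4)=20, f_qq(-3)=-16, f_qq(1)=80.
Saddle points occur where the two diagonal entries have opposite signs: (-4, -3), (-1, -4), (-1, 1), (3, -3), (4, -4), (4, 1). Count: 6.

6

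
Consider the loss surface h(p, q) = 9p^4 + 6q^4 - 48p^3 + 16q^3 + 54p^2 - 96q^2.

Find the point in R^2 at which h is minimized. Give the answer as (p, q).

(3, -4)

h(p,q) separates as A(p) + B(q), so its minimum is min A + min B.
A'(p) = 36p(p - 3)(p - 1) vanishes at p ∈ {0, 1, 3}; B'(q) = 24q(q - 2)(q + 4) vanishes at q ∈ {-4, 0, 2}.
Local minima of A (where A''>0): A(0)=0, A(3)=-81. Local minima of B: B(-4)=-1024, B(2)=-160.
So the global minimum of h is A(3) + B(-4) = -81 − 1024 = -1105, attained at (3, -4).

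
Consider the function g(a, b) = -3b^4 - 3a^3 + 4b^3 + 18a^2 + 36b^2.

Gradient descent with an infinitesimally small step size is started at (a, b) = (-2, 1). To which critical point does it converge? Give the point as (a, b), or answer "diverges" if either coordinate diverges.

(0, 0)

g is separable, so gradient descent decouples: a follows -∂g/∂a, b follows -∂g/∂b.
∂g/∂a = -9a(a - 4); at a=-2 this is -108, so a increases.
∂g/∂b = -12b(b - 3)(b + 2); at b=1 this is 72, so b decreases.
a converges to its nearest critical value 0 (a local min of the a-part); b converges to 0. The iterate converges to (0, 0).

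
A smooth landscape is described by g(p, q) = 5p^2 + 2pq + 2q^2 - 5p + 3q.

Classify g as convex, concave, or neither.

g is quadratic, so its Hessian is the constant matrix H = [[10, 2], [2, 4]].
det(H) = 36, tr(H) = 14.
det(H) > 0 and tr(H) > 0, so H is positive definite everywhere: convex.

convex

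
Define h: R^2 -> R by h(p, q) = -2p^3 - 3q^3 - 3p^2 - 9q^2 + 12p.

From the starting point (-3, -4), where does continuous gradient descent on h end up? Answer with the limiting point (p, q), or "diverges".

h is separable, so gradient descent decouples: p follows -∂h/∂p, q follows -∂h/∂q.
∂h/∂p = -6(p - 1)(p + 2); at p=-3 this is -24, so p increases.
∂h/∂q = -9q(q + 2); at q=-4 this is -72, so q increases.
p converges to its nearest critical value -2 (a local min of the p-part); q converges to -2. The iterate converges to (-2, -2).

(-2, -2)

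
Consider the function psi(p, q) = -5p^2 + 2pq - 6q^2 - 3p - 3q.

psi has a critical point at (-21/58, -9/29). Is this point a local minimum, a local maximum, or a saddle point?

The Hessian of psi is constant: H = [[-10, 2], [2, -12]].
det(H) = (-10)·(-12) − 2² = 116.
det(H) > 0 and tr(H) = -22 < 0, so H is negative definite and the point is a local maximum.

local maximum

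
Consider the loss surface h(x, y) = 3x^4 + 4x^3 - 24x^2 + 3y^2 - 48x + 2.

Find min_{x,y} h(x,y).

-110

h(x,y) separates as P(x) + Q(y) + 2, so its minimum is min P + min Q + 2.
P'(x) = 12(x - 2)(x + 1)(x + 2) vanishes at x ∈ {-2, -1, 2}; Q'(y) = 6y vanishes at y ∈ {0}.
Local minima of P (where P''>0): P(-2)=16, P(2)=-112. Local minima of Q: Q(0)=0.
So the global minimum of h is P(2) + Q(0) + 2 = -112 + 0 + 2 = -110, attained at (2, 0).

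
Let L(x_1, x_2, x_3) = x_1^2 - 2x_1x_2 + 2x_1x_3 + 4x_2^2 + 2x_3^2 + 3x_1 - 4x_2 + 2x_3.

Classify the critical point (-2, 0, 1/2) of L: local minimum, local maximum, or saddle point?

local minimum

The Hessian is constant: H = [[2, -2, 2], [-2, 8, 0], [2, 0, 4]].
Leading principal minors: Δ₁ = 2, Δ₂ = 12, Δ₃ = 16.
All leading minors are positive, so H is positive definite: a local minimum.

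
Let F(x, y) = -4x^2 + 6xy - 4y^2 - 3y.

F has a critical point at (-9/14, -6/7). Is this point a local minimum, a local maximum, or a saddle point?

The Hessian of F is constant: H = [[-8, 6], [6, -8]].
det(H) = (-8)·(-8) − 6² = 28.
det(H) > 0 and tr(H) = -16 < 0, so H is negative definite and the point is a local maximum.

local maximum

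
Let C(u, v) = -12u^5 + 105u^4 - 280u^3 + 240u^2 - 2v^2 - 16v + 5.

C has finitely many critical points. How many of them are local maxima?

2

C separates as a function of u plus a function of v, so ∇C=0 decouples.
∂C/∂u = -60u(u - 4)(u - 2)(u - 1) = 0 at u ∈ {0, 1, 2, 4}; ∂C/∂v = -4(v + 4) = 0 at v ∈ {-4}.
The Hessian is diagonal: diag(C_uu, C_vv). Second derivatives: C_uu(0)=480, C_uu(1)=-180, C_uu(2)=240, C_uu(4)=-1440; C_vv(-4)=-4.
Local maxima occur where both diagonal entries negative: (1, -4), (4, -4). Count: 2.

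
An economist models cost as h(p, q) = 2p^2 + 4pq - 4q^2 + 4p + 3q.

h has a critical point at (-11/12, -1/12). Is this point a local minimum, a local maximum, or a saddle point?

The Hessian of h is constant: H = [[4, 4], [4, -8]].
det(H) = 4·(-8) − 4² = -48.
Since det(H) < 0, H is indefinite and the critical point is a saddle point.

saddle point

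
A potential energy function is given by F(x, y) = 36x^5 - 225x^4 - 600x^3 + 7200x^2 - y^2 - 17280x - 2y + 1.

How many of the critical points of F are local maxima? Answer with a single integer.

F separates as a function of x plus a function of y, so ∇F=0 decouples.
∂F/∂x = 180(x - 4)(x - 3)(x - 2)(x + 4) = 0 at x ∈ {-4, 2, 3, 4}; ∂F/∂y = -2(y + 1) = 0 at y ∈ {-1}.
The Hessian is diagonal: diag(F_xx, F_yy). Second derivatives: F_xx(-4)=-60480, F_xx(2)=2160, F_xx(3)=-1260, F_xx(4)=2880; F_yy(-1)=-2.
Local maxima occur where both diagonal entries negative: (-4, -1), (3, -1). Count: 2.

2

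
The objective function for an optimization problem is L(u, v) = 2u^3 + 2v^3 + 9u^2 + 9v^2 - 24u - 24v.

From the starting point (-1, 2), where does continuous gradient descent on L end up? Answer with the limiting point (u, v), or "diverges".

L is separable, so gradient descent decouples: u follows -∂L/∂u, v follows -∂L/∂v.
∂L/∂u = 6(u - 1)(u + 4); at u=-1 this is -36, so u increases.
∂L/∂v = 6(v - 1)(v + 4); at v=2 this is 36, so v decreases.
u converges to its nearest critical value 1 (a local min of the u-part); v converges to 1. The iterate converges to (1, 1).

(1, 1)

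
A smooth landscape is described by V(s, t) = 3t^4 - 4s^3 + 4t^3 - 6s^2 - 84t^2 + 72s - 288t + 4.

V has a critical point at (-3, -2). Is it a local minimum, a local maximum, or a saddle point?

The mixed partial ∂²V/∂s∂t is 0, so the Hessian at any point is diag(V_ss, V_tt) = diag(-12(2s + 1), 12(3t^2 + 2t - 14)).
At (-3, -2): H = diag(60, -72).
The eigenvalues have opposite signs, so H is indefinite: a saddle point.

saddle point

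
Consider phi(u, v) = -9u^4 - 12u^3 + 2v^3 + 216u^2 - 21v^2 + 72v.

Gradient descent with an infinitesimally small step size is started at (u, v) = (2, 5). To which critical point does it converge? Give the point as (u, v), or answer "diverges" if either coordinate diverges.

(0, 4)

phi is separable, so gradient descent decouples: u follows -∂phi/∂u, v follows -∂phi/∂v.
∂phi/∂u = -36u(u - 3)(u + 4); at u=2 this is 432, so u decreases.
∂phi/∂v = 6(v - 4)(v - 3); at v=5 this is 12, so v decreases.
u converges to its nearest critical value 0 (a local min of the u-part); v converges to 4. The iterate converges to (0, 4).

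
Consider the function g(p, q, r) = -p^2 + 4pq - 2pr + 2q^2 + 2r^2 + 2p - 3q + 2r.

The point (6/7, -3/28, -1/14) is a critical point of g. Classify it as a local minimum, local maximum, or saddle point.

The Hessian is constant: H = [[-2, 4, -2], [4, 4, 0], [-2, 0, 4]].
Leading principal minors: Δ₁ = -2, Δ₂ = -24, Δ₃ = -112.
The minors fit neither the all-positive nor the alternating-sign pattern, so H is indefinite: a saddle point.

saddle point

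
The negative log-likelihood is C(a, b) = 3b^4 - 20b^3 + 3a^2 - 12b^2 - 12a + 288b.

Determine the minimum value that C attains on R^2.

C(a,b) separates as P(a) + Q(b), so its minimum is min P + min Q.
P'(a) = 6a - 12 vanishes at a ∈ {2}; Q'(b) = 12(b - 4)(b - 3)(b + 2) vanishes at b ∈ {-2, 3, 4}.
Local minima of P (where P''>0): P(2)=-12. Local minima of Q: Q(-2)=-416, Q(4)=448.
So the global minimum of C is P(2) + Q(-2) = -12 − 416 = -428, attained at (2, -2).

-428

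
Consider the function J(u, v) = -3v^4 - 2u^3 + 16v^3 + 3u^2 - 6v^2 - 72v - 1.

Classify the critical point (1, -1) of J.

local maximum

The mixed partial ∂²J/∂u∂v is 0, so the Hessian at any point is diag(J_uu, J_vv) = diag(6(-2u + 1), 12(-3v^2 + 8v - 1)).
At (1, -1): H = diag(-6, -144).
Both eigenvalues are negative, so H is negative definite: a local maximum.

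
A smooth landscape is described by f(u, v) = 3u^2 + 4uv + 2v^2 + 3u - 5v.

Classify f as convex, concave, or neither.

convex

f is quadratic, so its Hessian is the constant matrix H = [[6, 4], [4, 4]].
det(H) = 8, tr(H) = 10.
det(H) > 0 and tr(H) > 0, so H is positive definite everywhere: convex.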